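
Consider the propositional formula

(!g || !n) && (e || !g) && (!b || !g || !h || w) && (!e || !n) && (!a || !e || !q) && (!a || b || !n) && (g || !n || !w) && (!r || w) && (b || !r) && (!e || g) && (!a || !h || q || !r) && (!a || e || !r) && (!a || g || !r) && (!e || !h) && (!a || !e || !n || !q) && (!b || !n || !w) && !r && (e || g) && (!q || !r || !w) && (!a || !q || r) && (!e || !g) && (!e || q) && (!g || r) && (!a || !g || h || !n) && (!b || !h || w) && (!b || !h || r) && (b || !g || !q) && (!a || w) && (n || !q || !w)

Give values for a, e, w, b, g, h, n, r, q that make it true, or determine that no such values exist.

Case r = True:
  Clause (!r) is falsified — contradiction.
Case r = False:
  (!g || r) forces g = False.
  (!e || g) forces e = False.
  Clause (e || g) is falsified — contradiction.
Both cases fail, so the formula is unsatisfiable.

Unsatisfiable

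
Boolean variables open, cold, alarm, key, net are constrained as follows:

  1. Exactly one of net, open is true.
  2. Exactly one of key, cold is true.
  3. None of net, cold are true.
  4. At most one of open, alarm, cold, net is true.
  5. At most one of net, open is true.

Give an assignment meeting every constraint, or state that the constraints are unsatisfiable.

open: True, cold: False, alarm: False, key: True, net: False

  (1) {net, open}: 1 true — exactly one ✓
  (2) {key, cold}: 1 true — exactly one ✓
  (3) {net, cold}: 0 true — none ✓
  (4) {open, alarm, cold, net}: 1 true — at most one ✓
  (5) {net, open}: 1 true — at most one ✓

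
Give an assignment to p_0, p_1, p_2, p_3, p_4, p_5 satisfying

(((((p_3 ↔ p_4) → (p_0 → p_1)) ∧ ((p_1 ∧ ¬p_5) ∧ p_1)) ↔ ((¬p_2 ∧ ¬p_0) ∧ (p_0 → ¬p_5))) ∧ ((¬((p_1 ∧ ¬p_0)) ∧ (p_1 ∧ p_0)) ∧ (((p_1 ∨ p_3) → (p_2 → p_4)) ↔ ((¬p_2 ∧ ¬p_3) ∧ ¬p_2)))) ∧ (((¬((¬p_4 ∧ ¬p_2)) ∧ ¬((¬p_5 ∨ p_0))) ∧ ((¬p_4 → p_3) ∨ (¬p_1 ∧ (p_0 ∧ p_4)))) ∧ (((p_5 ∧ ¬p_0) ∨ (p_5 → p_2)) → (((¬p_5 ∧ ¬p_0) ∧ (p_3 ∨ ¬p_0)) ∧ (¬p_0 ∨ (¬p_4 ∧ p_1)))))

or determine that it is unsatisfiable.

Case p_0 = True: the conjunct ¬((¬p_5 ∨ p_0)) becomes ¬((¬p_5 ∨ True)) = False.
Case p_0 = False: the conjunct p_0 is False.
Both cases fail — unsatisfiable.

No satisfying assignment exists.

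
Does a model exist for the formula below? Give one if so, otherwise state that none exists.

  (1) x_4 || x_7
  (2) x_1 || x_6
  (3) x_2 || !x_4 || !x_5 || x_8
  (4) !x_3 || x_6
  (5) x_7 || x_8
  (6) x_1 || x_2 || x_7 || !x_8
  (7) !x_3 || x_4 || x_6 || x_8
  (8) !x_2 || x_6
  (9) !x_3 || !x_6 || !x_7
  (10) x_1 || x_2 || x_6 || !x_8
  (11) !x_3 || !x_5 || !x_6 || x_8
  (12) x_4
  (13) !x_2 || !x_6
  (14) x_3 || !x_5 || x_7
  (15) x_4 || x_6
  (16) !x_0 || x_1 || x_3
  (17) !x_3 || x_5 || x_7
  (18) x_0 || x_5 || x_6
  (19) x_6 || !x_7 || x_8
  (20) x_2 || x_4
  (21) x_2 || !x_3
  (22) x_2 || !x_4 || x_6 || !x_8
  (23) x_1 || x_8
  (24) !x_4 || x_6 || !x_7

Unit clause (x_4) forces x_4 = True.
Set x_0 = True.
Try x_1 = False:
  (x_1 || x_6) forces x_6 = True.
  (!x_2 || !x_6) forces x_2 = False.
  (!x_0 || x_1 || x_3) forces x_3 = True.
  clause (x_2 || !x_3) is falsified — backtrack.
So x_1 = True.
Try x_2 = True:
  (!x_2 || x_6) forces x_6 = True.
  clause (!x_2 || !x_6) is falsified — backtrack.
So x_2 = False.
  then (x_2 || !x_3) forces x_3 = False.
Set x_5 = False.
Set x_6 = True.
Set x_7 = False.
  then (x_7 || x_8) forces x_8 = True.
All clauses satisfied.

x_0 = True, x_1 = True, x_2 = False, x_3 = False, x_4 = True, x_5 = False, x_6 = True, x_7 = False, x_8 = True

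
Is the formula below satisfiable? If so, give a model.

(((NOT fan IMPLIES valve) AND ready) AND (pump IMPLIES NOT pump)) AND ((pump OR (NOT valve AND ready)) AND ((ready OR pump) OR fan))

ready: True, fan: True, pump: False, valve: False

  ((NOT fan IMPLIES valve) AND ready) AND (pump IMPLIES NOT pump) = True
    (NOT fan IMPLIES valve) AND ready = True
      NOT fan IMPLIES valve = True
        NOT fan = False
    pump IMPLIES NOT pump = True
      NOT pump = True
  (pump OR (NOT valve AND ready)) AND ((ready OR pump) OR fan) = True
    pump OR (NOT valve AND ready) = True
      NOT valve AND ready = True
        NOT valve = True
    (ready OR pump) OR fan = True
      ready OR pump = True
Both conjuncts True, so the formula holds.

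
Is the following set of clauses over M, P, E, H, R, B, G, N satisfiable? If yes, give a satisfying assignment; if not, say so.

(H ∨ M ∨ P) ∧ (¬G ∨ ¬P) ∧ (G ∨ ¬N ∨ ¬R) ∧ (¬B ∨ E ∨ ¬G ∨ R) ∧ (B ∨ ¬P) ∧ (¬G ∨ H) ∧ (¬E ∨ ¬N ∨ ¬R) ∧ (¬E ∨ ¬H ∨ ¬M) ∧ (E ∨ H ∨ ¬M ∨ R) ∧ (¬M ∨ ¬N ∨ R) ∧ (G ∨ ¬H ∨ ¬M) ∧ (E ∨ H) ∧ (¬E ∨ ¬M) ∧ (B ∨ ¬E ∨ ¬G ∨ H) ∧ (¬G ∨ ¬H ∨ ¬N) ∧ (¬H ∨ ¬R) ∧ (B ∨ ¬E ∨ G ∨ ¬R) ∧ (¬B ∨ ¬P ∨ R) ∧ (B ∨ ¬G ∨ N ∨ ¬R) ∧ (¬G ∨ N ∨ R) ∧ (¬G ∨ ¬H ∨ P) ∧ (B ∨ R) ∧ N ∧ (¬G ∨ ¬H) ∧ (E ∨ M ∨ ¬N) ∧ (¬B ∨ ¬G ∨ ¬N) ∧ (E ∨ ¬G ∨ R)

M: False, P: False, E: True, H: True, R: False, B: True, G: False, N: True

Unit clause (N) forces N = True.
Try M = True:
  (¬M ∨ ¬N ∨ R) forces R = True.
  (G ∨ ¬N ∨ ¬R) forces G = True.
  (¬G ∨ ¬P) forces P = False.
  (¬G ∨ H) forces H = True.
  clause (¬G ∨ ¬H ∨ ¬N) is falsified — backtrack.
So M = False.
  then (E ∨ M ∨ ¬N) forces E = True.
  then (¬E ∨ ¬N ∨ ¬R) forces R = False.
  then (B ∨ R) forces B = True.
  then (¬B ∨ ¬G ∨ ¬N) forces G = False.
  then (¬B ∨ ¬P ∨ R) forces P = False.
  then (H ∨ M ∨ P) forces H = True.
All clauses satisfied.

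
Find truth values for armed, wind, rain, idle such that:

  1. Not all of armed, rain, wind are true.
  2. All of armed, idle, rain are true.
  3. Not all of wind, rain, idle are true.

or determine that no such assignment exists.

armed = True; wind = False; rain = True; idle = True

  (1) {armed, rain, wind}: 2/3 true — not all ✓
  (2) {armed, idle, rain}: all 3 true ✓
  (3) {wind, rain, idle}: 2/3 true — not all ✓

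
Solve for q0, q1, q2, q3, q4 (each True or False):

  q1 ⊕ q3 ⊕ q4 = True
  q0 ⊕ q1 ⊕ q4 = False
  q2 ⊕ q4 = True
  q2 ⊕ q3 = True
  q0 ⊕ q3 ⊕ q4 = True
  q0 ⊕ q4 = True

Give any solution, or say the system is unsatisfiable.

q0=T, q1=T, q2=T, q3=F, q4=F

q1 ⊕ q3 ⊕ q4 = T ⊕ F ⊕ F = True ✓
q0 ⊕ q1 ⊕ q4 = T ⊕ T ⊕ F = False ✓
q2 ⊕ q4 = T ⊕ F = True ✓
q2 ⊕ q3 = T ⊕ F = True ✓
q0 ⊕ q3 ⊕ q4 = T ⊕ F ⊕ F = True ✓
q0 ⊕ q4 = T ⊕ F = True ✓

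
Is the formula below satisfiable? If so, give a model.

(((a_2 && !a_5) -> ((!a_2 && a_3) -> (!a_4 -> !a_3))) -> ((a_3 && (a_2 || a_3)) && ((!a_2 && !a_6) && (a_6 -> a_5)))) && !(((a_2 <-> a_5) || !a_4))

a_2 = False, a_3 = True, a_4 = True, a_5 = True, a_6 = False

  ((a_2 && !a_5) -> ((!a_2 && a_3) -> (!a_4 -> !a_3))) -> ((a_3 && (a_2 || a_3)) && ((!a_2 && !a_6) && (a_6 -> a_5))) = True
    (a_2 && !a_5) -> ((!a_2 && a_3) -> (!a_4 -> !a_3)) = True
      a_2 && !a_5 = False
        !a_5 = False
      (!a_2 && a_3) -> (!a_4 -> !a_3) = True
        !a_2 && a_3 = True
          !a_2 = True
        !a_4 -> !a_3 = True
          !a_4 = False
          !a_3 = False
    (a_3 && (a_2 || a_3)) && ((!a_2 && !a_6) && (a_6 -> a_5)) = True
      a_3 && (a_2 || a_3) = True
        a_2 || a_3 = True
      (!a_2 && !a_6) && (a_6 -> a_5) = True
        !a_2 && !a_6 = True
          !a_2 = True
          !a_6 = True
        a_6 -> a_5 = True
  !(((a_2 <-> a_5) || !a_4)) = True
    (a_2 <-> a_5) || !a_4 = False
      a_2 <-> a_5 = False
      !a_4 = False
Both conjuncts True, so the formula holds.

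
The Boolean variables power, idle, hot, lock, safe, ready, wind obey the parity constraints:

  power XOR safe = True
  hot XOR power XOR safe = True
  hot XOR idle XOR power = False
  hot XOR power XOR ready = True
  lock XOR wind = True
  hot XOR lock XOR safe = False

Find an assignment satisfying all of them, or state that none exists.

power = True; idle = True; hot = False; lock = False; safe = False; ready = False; wind = True

power XOR safe = T XOR F = True ✓
hot XOR power XOR safe = F XOR T XOR F = True ✓
hot XOR idle XOR power = F XOR T XOR T = False ✓
hot XOR power XOR ready = F XOR T XOR F = True ✓
lock XOR wind = F XOR T = True ✓
hot XOR lock XOR safe = F XOR F XOR F = False ✓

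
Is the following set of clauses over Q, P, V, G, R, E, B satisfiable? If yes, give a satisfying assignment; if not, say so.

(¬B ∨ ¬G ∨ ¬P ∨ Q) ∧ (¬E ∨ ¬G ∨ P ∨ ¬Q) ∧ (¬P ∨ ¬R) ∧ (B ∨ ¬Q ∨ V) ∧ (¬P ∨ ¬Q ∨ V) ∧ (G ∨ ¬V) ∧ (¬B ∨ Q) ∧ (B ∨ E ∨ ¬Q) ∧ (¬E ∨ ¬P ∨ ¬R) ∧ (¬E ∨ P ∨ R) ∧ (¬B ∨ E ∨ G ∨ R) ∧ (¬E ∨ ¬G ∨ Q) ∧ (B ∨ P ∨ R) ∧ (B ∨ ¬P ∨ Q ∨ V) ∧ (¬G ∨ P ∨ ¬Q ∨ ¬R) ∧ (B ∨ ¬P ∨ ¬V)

Q=F; P=F; V=F; G=F; R=T; E=F; B=F

Set Q = False.
  then (¬B ∨ Q) forces B = False.
Try P = True:
  (¬P ∨ ¬R) forces R = False.
  (B ∨ ¬P ∨ Q ∨ V) forces V = True.
  clause (B ∨ ¬P ∨ ¬V) is falsified — backtrack.
So P = False.
  then (B ∨ P ∨ R) forces R = True.
Set V = False.
Set G = False.
Set E = False.
All clauses satisfied.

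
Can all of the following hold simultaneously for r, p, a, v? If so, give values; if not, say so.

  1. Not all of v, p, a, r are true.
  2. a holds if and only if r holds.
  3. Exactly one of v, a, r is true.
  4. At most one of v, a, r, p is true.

r: False, p: False, a: False, v: True

  (1) {v, p, a, r}: 1/4 true — not all ✓
  (2) a=F, r=F — same ✓
  (3) {v, a, r}: 1 true — exactly one ✓
  (4) {v, a, r, p}: 1 true — at most one ✓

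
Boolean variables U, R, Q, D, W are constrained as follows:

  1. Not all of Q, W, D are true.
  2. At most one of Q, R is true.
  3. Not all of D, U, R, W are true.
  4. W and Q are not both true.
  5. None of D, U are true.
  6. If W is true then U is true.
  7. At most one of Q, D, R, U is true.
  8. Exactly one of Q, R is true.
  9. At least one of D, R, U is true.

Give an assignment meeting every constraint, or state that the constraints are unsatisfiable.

U = False; R = True; Q = False; D = False; W = False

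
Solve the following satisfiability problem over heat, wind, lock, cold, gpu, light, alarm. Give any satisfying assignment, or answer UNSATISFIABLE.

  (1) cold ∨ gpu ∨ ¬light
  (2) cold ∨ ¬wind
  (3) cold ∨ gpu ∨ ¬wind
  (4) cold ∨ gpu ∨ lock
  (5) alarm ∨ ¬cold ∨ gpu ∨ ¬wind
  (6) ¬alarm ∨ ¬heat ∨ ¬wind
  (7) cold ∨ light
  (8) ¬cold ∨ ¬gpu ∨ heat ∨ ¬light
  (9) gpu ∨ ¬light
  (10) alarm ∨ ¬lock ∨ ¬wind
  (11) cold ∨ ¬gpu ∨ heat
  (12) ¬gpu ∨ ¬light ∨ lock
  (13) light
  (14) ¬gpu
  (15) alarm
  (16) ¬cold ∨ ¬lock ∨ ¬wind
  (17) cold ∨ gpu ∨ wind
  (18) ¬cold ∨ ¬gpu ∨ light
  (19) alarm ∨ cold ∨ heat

Case gpu = True:
  Clause (¬gpu) is falsified — contradiction.
Case gpu = False:
  (gpu ∨ ¬light) forces light = False.
  Clause (light) is falsified — contradiction.
Both cases fail, so the formula is unsatisfiable.

UNSATISFIABLE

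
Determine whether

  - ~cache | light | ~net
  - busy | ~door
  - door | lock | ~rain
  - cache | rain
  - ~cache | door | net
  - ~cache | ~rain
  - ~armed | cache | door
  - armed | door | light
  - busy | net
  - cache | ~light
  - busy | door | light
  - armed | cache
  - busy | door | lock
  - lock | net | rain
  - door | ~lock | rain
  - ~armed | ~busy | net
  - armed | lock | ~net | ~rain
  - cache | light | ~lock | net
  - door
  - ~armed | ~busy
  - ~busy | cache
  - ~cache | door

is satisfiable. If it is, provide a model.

busy = True, light = True, net = True, lock = True, door = True, armed = False, cache = True, rain = False

Unit clause (door) forces door = True.
In (busy | ~door) only busy is left, so busy = True.
In (~armed | ~busy) only ~armed is left, so armed = False.
In (~busy | cache) only cache is left, so cache = True.
In (~cache | ~rain) only ~rain is left, so rain = False.
Set light = True.
Set net = True.
Set lock = True.
All clauses satisfied.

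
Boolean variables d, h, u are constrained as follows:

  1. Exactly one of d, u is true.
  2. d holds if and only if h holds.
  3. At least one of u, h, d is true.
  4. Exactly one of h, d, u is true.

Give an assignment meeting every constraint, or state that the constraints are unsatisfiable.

d=F, h=F, u=T

  (1) {d, u}: 1 true — exactly one ✓
  (2) d=F, h=F — same ✓
  (3) {u, h, d}: 1 true — at least one ✓
  (4) {h, d, u}: 1 true — exactly one ✓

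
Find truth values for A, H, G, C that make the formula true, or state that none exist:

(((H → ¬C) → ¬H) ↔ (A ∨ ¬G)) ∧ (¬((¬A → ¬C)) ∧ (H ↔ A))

A: False, H: False, G: False, C: True

  ((H → ¬C) → ¬H) ↔ (A ∨ ¬G) = True
    (H → ¬C) → ¬H = True
      H → ¬C = True
        ¬C = False
      ¬H = True
    A ∨ ¬G = True
      ¬G = True
  ¬((¬A → ¬C)) ∧ (H ↔ A) = True
    ¬((¬A → ¬C)) = True
      ¬A → ¬C = False
        ¬A = True
        ¬C = False
    H ↔ A = True
Both conjuncts True, so the formula holds.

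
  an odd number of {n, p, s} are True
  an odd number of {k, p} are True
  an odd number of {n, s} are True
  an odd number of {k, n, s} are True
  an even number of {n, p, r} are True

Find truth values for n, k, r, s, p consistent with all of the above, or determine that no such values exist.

Adding constraints 1, 2, 4 mod 2: every variable appears an even number of times on the left, so the left side is 0.
But the right sides sum to 1 (mod 2). 0 ≠ 1 — the system is inconsistent.

Unsatisfiable — no assignment works.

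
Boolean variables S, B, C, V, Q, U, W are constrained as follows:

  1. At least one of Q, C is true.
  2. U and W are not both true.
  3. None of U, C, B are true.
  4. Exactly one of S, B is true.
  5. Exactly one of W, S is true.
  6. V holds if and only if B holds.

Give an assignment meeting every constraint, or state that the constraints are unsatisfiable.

S = True, B = False, C = False, V = False, Q = True, U = False, W = False

  (1) {Q, C}: 1 true — at least one ✓
  (2) U=F, W=F — not both ✓
  (3) {U, C, B}: 0 true — none ✓
  (4) {S, B}: 1 true — exactly one ✓
  (5) {W, S}: 1 true — exactly one ✓
  (6) V=F, B=F — same ✓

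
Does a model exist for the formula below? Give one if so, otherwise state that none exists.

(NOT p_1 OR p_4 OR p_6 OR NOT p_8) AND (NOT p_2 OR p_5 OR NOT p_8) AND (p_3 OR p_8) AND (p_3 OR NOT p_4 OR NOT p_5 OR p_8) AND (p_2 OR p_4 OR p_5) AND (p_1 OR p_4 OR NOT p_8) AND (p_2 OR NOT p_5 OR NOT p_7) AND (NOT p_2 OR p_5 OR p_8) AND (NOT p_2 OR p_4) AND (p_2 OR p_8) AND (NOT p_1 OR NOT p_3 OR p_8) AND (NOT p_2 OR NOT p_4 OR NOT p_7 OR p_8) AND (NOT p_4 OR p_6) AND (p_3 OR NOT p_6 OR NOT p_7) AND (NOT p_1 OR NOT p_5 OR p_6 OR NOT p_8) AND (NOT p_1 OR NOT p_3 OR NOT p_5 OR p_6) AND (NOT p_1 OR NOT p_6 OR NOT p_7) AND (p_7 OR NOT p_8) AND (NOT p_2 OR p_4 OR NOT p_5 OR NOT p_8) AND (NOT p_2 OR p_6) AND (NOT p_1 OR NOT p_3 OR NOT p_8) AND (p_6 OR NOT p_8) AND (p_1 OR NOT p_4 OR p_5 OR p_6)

p_1=F, p_2=F, p_3=T, p_4=T, p_5=F, p_6=T, p_7=T, p_8=T

Set p_1 = False.
Set p_2 = False.
  then (p_2 OR p_8) forces p_8 = True.
  then (p_7 OR NOT p_8) forces p_7 = True.
  then (p_6 OR NOT p_8) forces p_6 = True.
  then (p_1 OR p_4 OR NOT p_8) forces p_4 = True.
  then (p_2 OR NOT p_5 OR NOT p_7) forces p_5 = False.
  then (p_3 OR NOT p_6 OR NOT p_7) forces p_3 = True.
All clauses satisfied.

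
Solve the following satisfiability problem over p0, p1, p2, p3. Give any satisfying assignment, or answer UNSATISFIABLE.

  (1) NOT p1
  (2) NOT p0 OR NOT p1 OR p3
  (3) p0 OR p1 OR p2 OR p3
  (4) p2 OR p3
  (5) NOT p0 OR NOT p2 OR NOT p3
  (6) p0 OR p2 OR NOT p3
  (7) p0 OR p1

Unit clause (NOT p1) forces p1 = False.
In (p0 OR p1) only p0 is left, so p0 = True.
Set p2 = False.
  then (p2 OR p3) forces p3 = True.
Check each clause:
  (NOT p1): NOT p1 holds.
  (NOT p0 OR NOT p1 OR p3): NOT p1 holds.
  (p0 OR p1 OR p2 OR p3): p0 holds.
  (p2 OR p3): p3 holds.
  (NOT p0 OR NOT p2 OR NOT p3): NOT p2 holds.
  (p0 OR p2 OR NOT p3): p0 holds.
  (p0 OR p1): p0 holds.
All clauses satisfied.

p0 = True, p1 = False, p2 = False, p3 = True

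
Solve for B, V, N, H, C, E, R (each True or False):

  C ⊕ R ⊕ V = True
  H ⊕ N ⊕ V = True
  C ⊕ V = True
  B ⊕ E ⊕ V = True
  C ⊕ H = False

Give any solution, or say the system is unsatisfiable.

B=T, V=F, N=F, H=T, C=T, E=F, R=F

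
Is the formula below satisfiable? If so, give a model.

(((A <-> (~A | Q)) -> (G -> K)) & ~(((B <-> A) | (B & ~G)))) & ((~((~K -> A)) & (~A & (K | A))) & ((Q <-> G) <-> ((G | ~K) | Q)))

UNSATISFIABLE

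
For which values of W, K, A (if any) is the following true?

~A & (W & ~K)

W = True, K = False, A = False

  ~A = True
  W & ~K = True
    ~K = True
Both conjuncts True, so the formula holds.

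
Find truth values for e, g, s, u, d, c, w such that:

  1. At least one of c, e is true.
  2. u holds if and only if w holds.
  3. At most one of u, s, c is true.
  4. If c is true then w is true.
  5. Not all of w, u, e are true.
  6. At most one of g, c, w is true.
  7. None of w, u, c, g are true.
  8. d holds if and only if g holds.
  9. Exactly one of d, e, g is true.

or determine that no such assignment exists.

e=T, g=F, s=F, u=F, d=F, c=F, w=F

  (1) {c, e}: 1 true — at least one ✓
  (2) u=F, w=F — same ✓
  (3) {u, s, c}: 0 true — at most one ✓
  (4) c=F ⇒ w: vacuous ✓
  (5) {w, u, e}: 1/3 true — not all ✓
  (6) {g, c, w}: 0 true — at most one ✓
  (7) {w, u, c, g}: 0 true — none ✓
  (8) d=F, g=F — same ✓
  (9) {d, e, g}: 1 true — exactly one ✓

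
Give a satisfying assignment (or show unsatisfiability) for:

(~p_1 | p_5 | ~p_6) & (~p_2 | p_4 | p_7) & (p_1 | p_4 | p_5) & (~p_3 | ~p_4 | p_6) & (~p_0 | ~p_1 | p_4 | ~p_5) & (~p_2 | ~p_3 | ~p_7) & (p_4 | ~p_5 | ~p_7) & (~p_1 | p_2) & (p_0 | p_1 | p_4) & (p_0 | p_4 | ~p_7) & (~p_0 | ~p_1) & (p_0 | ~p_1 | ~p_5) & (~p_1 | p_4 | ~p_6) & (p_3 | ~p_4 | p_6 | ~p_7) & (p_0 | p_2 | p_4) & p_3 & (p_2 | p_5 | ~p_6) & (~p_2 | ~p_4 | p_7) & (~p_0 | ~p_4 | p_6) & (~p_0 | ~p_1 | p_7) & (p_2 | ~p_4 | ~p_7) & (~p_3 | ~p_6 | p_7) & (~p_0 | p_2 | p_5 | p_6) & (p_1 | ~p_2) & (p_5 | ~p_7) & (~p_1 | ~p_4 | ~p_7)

Unit clause (p_3) forces p_3 = True.
Set p_0 = True.
  then (~p_0 | ~p_1) forces p_1 = False.
  then (p_1 | ~p_2) forces p_2 = False.
Try p_4 = True:
  (~p_3 | ~p_4 | p_6) forces p_6 = True.
  (p_2 | p_5 | ~p_6) forces p_5 = True.
  (p_2 | ~p_4 | ~p_7) forces p_7 = False.
  clause (~p_3 | ~p_6 | p_7) is falsified — backtrack.
So p_4 = False.
  then (p_1 | p_4 | p_5) forces p_5 = True.
  then (p_4 | ~p_5 | ~p_7) forces p_7 = False.
  then (~p_3 | ~p_6 | p_7) forces p_6 = False.
All clauses satisfied.

p_0 = True, p_1 = False, p_2 = False, p_3 = True, p_4 = False, p_5 = True, p_6 = False, p_7 = False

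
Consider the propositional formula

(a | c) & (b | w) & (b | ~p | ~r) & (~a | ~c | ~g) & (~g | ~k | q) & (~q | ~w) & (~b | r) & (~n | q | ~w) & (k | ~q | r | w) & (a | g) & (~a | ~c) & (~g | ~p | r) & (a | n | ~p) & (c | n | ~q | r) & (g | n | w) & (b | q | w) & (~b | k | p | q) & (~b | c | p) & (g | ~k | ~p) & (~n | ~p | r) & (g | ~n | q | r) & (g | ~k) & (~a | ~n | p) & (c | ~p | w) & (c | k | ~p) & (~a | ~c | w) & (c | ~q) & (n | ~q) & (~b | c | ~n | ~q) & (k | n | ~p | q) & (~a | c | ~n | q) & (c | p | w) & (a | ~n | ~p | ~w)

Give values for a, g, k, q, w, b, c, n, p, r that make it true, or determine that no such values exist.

a: False, g: True, k: False, q: True, w: False, b: True, c: True, n: True, p: False, r: True

Set a = False.
  then (a | c) forces c = True.
  then (a | g) forces g = True.
Set k = False.
Set q = True.
  then (~q | ~w) forces w = False.
  then (k | ~q | r | w) forces r = True.
  then (n | ~q) forces n = True.
  then (b | w) forces b = True.
Set p = False.
All clauses satisfied.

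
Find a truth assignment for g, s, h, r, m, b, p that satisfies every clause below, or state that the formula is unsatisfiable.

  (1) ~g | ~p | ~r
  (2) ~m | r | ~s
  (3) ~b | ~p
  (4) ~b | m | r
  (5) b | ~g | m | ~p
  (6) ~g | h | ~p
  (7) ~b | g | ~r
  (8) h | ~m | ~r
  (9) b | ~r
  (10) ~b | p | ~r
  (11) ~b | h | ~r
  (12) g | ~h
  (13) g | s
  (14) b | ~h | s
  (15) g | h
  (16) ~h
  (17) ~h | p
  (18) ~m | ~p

g: True, s: False, h: False, r: False, m: False, b: False, p: False

Unit clause (~h) forces h = False.
In (g | h) only g is left, so g = True.
In (~g | h | ~p) only ~p is left, so p = False.
Set s = False.
Set r = False.
Set m = False.
  then (~b | m | r) forces b = False.
All clauses satisfied.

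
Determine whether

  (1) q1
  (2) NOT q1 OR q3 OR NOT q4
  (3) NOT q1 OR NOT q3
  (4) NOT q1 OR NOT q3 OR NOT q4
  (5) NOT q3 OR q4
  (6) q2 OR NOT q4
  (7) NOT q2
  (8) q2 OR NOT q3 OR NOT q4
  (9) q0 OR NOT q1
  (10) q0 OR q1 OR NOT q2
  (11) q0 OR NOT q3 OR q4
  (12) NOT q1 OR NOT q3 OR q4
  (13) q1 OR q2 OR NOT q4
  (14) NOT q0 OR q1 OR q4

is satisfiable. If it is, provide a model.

Unit clause (q1) forces q1 = True.
In (NOT q1 OR NOT q3) only NOT q3 is left, so q3 = False.
Unit clause (NOT q2) forces q2 = False.
In (q0 OR NOT q1) only q0 is left, so q0 = True.
In (NOT q1 OR q3 OR NOT q4) only NOT q4 is left, so q4 = False.
All clauses satisfied.

q0 = True, q1 = True, q2 = False, q3 = False, q4 = False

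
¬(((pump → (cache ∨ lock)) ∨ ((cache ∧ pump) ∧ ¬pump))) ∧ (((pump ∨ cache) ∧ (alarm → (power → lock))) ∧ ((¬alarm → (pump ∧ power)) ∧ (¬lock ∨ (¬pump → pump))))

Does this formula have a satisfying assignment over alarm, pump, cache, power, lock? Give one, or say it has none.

alarm=T; pump=T; cache=F; power=F; lock=F

  ¬(((pump → (cache ∨ lock)) ∨ ((cache ∧ pump) ∧ ¬pump))) = True
    (pump → (cache ∨ lock)) ∨ ((cache ∧ pump) ∧ ¬pump) = False
      pump → (cache ∨ lock) = False
        cache ∨ lock = False
      (cache ∧ pump) ∧ ¬pump = False
        cache ∧ pump = False
        ¬pump = False
  ((pump ∨ cache) ∧ (alarm → (power → lock))) ∧ ((¬alarm → (pump ∧ power)) ∧ (¬lock ∨ (¬pump → pump))) = True
    (pump ∨ cache) ∧ (alarm → (power → lock)) = True
      pump ∨ cache = True
      alarm → (power → lock) = True
        power → lock = True
    (¬alarm → (pump ∧ power)) ∧ (¬lock ∨ (¬pump → pump)) = True
      ¬alarm → (pump ∧ power) = True
        ¬alarm = False
        pump ∧ power = False
      ¬lock ∨ (¬pump → pump) = True
        ¬lock = True
        ¬pump → pump = True
          ¬pump = False
Both conjuncts True, so the formula holds.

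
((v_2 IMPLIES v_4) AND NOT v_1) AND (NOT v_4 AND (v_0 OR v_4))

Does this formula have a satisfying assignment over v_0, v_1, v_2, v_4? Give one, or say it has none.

v_0 = True; v_1 = False; v_2 = False; v_4 = False

  (v_2 IMPLIES v_4) AND NOT v_1 = True
    v_2 IMPLIES v_4 = True
    NOT v_1 = True
  NOT v_4 AND (v_0 OR v_4) = True
    NOT v_4 = True
    v_0 OR v_4 = True
Both conjuncts True, so the formula holds.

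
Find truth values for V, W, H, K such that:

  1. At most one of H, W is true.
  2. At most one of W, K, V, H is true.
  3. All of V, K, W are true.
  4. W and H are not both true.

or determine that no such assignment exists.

Case V = True:
  (2) with V=T forces W = False.
  Constraint (3) is violated (W=F) — contradiction.
Case V = False:
  Constraint (3) is violated (V=F) — contradiction.
Both cases fail — unsatisfiable.

Unsatisfiable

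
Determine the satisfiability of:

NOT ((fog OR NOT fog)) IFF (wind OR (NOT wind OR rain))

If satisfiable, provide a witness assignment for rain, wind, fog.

Unsatisfiable

Case wind = True: the formula simplifies to NOT ((fog OR NOT fog)).
  fog = True: this becomes NOT ((True OR False)) = False.
  fog = False: this becomes NOT ((False OR True)) = False.
Case wind = False: the formula simplifies to NOT ((fog OR NOT fog)).
  fog = True: this becomes NOT ((True OR False)) = False.
  fog = False: this becomes NOT ((False OR True)) = False.
Both cases fail — unsatisfiable.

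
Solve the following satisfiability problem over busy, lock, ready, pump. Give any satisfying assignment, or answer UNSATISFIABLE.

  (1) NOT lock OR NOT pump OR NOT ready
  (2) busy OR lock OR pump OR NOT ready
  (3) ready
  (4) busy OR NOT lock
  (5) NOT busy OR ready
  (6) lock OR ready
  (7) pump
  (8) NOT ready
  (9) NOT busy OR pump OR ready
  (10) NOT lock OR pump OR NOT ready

Case ready = True:
  Clause (NOT ready) is falsified — contradiction.
Case ready = False:
  Clause (ready) is falsified — contradiction.
Both cases fail, so the formula is unsatisfiable.

The formula is unsatisfiable.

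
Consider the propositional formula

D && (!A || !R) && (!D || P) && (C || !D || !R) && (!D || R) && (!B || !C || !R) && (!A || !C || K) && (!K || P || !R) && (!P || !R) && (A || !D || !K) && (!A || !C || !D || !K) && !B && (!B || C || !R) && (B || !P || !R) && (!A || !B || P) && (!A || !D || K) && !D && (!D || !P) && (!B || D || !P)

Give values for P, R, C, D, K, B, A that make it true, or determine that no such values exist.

Case D = True:
  Clause (!D) is falsified — contradiction.
Case D = False:
  Clause (D) is falsified — contradiction.
Both cases fail, so the formula is unsatisfiable.

UNSATISFIABLE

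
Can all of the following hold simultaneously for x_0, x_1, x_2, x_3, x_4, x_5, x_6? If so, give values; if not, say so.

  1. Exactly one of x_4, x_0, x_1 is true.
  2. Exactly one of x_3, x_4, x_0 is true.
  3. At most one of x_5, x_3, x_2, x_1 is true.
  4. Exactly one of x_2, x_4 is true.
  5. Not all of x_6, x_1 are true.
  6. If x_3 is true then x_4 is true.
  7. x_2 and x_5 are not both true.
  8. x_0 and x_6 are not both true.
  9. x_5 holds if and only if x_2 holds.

x_0: False; x_1: False; x_2: False; x_3: False; x_4: True; x_5: False; x_6: True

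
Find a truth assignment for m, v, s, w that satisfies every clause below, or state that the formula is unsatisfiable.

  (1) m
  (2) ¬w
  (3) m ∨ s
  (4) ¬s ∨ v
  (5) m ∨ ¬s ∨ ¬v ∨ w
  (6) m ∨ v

Unit clause (m) forces m = True.
Unit clause (¬w) forces w = False.
Set v = True.
Set s = True.
Check each clause:
  (m): m holds.
  (¬w): ¬w holds.
  (m ∨ s): m holds.
  (¬s ∨ v): v holds.
  (m ∨ ¬s ∨ ¬v ∨ w): m holds.
  (m ∨ v): m holds.
All clauses satisfied.

m=T, v=T, s=T, w=F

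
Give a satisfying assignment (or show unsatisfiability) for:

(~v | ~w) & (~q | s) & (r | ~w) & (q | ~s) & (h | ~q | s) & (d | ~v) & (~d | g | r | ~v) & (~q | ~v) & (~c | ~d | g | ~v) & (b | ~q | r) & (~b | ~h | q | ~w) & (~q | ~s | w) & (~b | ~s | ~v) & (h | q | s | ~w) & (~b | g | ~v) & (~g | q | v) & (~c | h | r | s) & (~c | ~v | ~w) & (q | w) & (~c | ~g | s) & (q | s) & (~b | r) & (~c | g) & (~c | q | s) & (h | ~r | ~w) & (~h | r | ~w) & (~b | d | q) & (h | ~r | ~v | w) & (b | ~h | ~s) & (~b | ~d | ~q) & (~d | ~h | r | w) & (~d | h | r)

Set q = True.
  then (~q | s) forces s = True.
  then (~q | ~v) forces v = False.
  then (~q | ~s | w) forces w = True.
  then (r | ~w) forces r = True.
  then (h | ~r | ~w) forces h = True.
  then (b | ~h | ~s) forces b = True.
  then (~b | ~d | ~q) forces d = False.
Set g = True.
Set c = True.
All clauses satisfied.

q = True; g = True; v = False; h = True; w = True; d = False; c = True; r = True; b = True; s = True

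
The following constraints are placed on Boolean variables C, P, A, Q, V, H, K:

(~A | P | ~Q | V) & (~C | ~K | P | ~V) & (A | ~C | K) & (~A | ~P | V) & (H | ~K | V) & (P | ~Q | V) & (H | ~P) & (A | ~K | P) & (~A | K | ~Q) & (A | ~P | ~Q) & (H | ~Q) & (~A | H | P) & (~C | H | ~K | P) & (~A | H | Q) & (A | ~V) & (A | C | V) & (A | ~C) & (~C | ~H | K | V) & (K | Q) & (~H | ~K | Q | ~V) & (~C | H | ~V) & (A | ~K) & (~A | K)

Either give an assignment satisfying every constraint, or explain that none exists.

Set C = False.
Set P = False.
Try A = False:
  (A | ~K | P) forces K = False.
  (A | ~V) forces V = False.
  clause (A | C | V) is falsified — backtrack.
So A = True.
  then (~A | H | P) forces H = True.
  then (~A | K) forces K = True.
Set Q = True.
  then (~A | P | ~Q | V) forces V = True.
All clauses satisfied.

C=F; P=F; A=T; Q=T; V=T; H=T; K=T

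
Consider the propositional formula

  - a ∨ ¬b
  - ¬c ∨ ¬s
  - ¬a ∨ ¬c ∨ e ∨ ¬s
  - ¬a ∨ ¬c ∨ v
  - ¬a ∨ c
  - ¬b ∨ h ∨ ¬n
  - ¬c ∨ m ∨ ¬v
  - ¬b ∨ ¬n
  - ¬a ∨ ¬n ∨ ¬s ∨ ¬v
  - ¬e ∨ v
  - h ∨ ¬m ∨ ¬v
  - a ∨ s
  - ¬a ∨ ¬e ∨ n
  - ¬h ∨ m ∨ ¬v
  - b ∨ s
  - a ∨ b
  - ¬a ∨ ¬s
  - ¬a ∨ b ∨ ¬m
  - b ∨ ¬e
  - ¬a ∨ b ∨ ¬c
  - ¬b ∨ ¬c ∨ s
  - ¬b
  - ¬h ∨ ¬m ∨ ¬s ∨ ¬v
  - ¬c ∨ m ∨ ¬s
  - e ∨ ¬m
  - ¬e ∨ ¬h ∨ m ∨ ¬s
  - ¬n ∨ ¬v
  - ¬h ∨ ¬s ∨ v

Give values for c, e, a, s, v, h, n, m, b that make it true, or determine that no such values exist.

Unsatisfiable — no assignment works.

Case b = True:
  Clause (¬b) is falsified — contradiction.
Case b = False:
  (b ∨ s) forces s = True.
  (¬c ∨ ¬s) forces c = False.
  (¬a ∨ c) forces a = False.
  Clause (a ∨ b) is falsified — contradiction.
Both cases fail, so the formula is unsatisfiable.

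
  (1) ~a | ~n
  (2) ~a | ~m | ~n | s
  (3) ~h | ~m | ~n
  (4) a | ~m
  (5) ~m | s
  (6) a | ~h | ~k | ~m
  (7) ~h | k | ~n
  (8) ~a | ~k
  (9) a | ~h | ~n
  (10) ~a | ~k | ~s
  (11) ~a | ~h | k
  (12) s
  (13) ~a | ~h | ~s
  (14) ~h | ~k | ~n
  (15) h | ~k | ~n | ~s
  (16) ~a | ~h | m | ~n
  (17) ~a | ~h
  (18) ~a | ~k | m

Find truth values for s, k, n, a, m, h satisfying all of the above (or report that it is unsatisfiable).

s = True, k = False, n = False, a = False, m = False, h = False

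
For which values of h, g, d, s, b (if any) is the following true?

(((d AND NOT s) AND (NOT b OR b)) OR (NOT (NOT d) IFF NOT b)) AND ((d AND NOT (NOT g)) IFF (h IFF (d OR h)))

h = True; g = True; d = True; s = False; b = False

  ((d AND NOT s) AND (NOT b OR b)) OR (NOT (NOT d) IFF NOT b) = True
    (d AND NOT s) AND (NOT b OR b) = True
      d AND NOT s = True
        NOT s = True
      NOT b OR b = True
        NOT b = True
    NOT (NOT d) IFF NOT b = True
      NOT (NOT d) = True
        NOT d = False
      NOT b = True
  (d AND NOT (NOT g)) IFF (h IFF (d OR h)) = True
    d AND NOT (NOT g) = True
      NOT (NOT g) = True
        NOT g = False
    h IFF (d OR h) = True
      d OR h = True
Both conjuncts True, so the formula holds.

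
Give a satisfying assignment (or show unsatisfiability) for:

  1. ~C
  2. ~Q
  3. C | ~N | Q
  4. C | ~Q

C: False, N: False, Q: False

Unit clause (~C) forces C = False.
Unit clause (~Q) forces Q = False.
In (C | ~N | Q) only ~N is left, so N = False.
Check each clause:
  (~C): ~C holds.
  (~Q): ~Q holds.
  (C | ~N | Q): ~N holds.
  (C | ~Q): ~Q holds.
All clauses satisfied.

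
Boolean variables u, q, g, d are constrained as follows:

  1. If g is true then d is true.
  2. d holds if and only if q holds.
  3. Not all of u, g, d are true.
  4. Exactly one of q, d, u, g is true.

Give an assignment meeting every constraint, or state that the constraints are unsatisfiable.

u=T, q=F, g=F, d=F

  (1) g=F ⇒ d: vacuous ✓
  (2) d=F, q=F — same ✓
  (3) {u, g, d}: 1/3 true — not all ✓
  (4) {q, d, u, g}: 1 true — exactly one ✓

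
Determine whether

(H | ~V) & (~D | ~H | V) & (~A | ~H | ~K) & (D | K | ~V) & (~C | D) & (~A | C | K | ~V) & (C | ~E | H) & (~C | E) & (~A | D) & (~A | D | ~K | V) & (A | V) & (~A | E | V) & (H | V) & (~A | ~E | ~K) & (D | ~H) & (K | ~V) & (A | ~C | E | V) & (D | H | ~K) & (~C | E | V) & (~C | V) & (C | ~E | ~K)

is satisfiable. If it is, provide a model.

E = False, K = True, V = True, D = True, A = False, C = False, H = True

Set E = False.
  then (~C | E) forces C = False.
Try K = False:
  (K | ~V) forces V = False.
  (A | V) forces A = True.
  clause (~A | E | V) is falsified — backtrack.
So K = True.
Set V = True.
  then (H | ~V) forces H = True.
  then (~A | ~H | ~K) forces A = False.
  then (D | ~H) forces D = True.
All clauses satisfied.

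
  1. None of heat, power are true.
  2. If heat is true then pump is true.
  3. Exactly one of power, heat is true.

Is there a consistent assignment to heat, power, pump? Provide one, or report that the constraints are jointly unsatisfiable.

Case power = True:
  Constraint (1) is violated (power=T) — contradiction.
Case power = False:
  (1) forces heat = False.
  Constraint (3) is violated (power=F, heat=F) — contradiction.
Both cases fail — unsatisfiable.

Unsatisfiable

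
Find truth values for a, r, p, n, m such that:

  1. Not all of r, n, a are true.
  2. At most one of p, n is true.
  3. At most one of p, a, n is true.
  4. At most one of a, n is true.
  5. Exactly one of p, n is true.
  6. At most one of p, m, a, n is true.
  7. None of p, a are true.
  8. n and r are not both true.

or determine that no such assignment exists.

a = False, r = False, p = False, n = True, m = False

  (1) {r, n, a}: 1/3 true — not all ✓
  (2) {p, n}: 1 true — at most one ✓
  (3) {p, a, n}: 1 true — at most one ✓
  (4) {a, n}: 1 true — at most one ✓
  (5) {p, n}: 1 true — exactly one ✓
  (6) {p, m, a, n}: 1 true — at most one ✓
  (7) {p, a}: 0 true — none ✓
  (8) n=T, r=F — not both ✓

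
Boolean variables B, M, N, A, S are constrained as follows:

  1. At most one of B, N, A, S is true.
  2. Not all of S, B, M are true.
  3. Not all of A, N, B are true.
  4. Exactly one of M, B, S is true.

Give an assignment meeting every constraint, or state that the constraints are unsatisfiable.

B: False, M: False, N: False, A: False, S: True

  (1) {B, N, A, S}: 1 true — at most one ✓
  (2) {S, B, M}: 1/3 true — not all ✓
  (3) {A, N, B}: 0/3 true — not all ✓
  (4) {M, B, S}: 1 true — exactly one ✓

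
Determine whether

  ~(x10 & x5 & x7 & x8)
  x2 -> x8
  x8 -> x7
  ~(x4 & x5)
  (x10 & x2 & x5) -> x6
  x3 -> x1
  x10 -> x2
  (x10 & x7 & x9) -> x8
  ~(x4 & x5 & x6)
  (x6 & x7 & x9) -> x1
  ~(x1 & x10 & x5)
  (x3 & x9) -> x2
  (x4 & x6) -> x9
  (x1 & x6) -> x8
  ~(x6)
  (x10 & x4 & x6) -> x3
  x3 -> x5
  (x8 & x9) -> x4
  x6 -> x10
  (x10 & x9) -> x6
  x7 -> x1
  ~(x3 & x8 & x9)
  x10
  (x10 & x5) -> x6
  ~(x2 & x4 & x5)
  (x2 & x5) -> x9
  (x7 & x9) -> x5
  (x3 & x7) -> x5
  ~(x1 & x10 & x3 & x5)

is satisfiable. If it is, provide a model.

x1: True; x2: True; x3: False; x4: False; x5: False; x6: False; x7: True; x8: True; x9: False; x10: True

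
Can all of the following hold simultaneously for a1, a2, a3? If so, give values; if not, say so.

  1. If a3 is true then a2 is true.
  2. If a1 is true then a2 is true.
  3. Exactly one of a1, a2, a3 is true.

a1: False, a2: True, a3: False

  (1) a3=F ⇒ a2: vacuous ✓
  (2) a1=F ⇒ a2: vacuous ✓
  (3) {a1, a2, a3}: 1 true — exactly one ✓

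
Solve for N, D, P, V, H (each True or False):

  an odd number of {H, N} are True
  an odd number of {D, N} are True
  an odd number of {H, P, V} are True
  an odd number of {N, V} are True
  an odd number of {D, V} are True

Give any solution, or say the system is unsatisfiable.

Adding constraints 2, 4, 5 mod 2: every variable appears an even number of times on the left, so the left side is 0.
But the right sides sum to 1 (mod 2). 0 ≠ 1 — the system is inconsistent.

UNSATISFIABLE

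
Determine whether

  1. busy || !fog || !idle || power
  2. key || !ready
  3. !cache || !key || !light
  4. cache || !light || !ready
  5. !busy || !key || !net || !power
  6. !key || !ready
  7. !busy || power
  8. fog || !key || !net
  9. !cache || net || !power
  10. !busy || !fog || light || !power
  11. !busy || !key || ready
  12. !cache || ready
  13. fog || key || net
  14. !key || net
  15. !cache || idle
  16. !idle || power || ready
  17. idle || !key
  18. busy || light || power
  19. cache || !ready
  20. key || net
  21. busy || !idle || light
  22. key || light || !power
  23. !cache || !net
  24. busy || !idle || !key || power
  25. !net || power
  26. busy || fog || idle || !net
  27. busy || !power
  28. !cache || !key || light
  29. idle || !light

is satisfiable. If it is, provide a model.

ready: False, fog: True, cache: False, power: True, busy: True, key: False, net: True, light: True, idle: True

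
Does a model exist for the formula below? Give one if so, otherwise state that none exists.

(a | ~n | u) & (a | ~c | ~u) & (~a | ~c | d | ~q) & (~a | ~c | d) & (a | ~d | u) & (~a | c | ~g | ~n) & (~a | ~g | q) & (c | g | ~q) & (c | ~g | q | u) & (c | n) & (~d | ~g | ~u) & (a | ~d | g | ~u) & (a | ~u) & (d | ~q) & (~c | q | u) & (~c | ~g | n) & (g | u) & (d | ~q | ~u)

c=T, u=F, q=T, d=T, a=T, n=T, g=T

Set c = True.
Set u = False.
  then (~c | q | u) forces q = True.
  then (g | u) forces g = True.
  then (d | ~q) forces d = True.
  then (~c | ~g | n) forces n = True.
  then (a | ~n | u) forces a = True.
All clauses satisfied.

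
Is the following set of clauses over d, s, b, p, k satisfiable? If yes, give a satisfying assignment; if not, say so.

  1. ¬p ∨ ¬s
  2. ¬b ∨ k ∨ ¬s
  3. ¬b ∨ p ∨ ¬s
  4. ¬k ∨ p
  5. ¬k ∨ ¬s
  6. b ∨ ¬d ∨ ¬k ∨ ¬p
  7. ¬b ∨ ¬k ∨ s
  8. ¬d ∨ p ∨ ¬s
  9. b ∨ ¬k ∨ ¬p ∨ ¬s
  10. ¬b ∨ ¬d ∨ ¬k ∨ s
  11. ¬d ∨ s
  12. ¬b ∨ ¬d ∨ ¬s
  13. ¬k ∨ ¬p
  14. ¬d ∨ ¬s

Set d = False.
Set s = False.
Set b = True.
  then (¬b ∨ ¬k ∨ s) forces k = False.
Set p = True.
All clauses satisfied.

d=F, s=F, b=T, p=T, k=F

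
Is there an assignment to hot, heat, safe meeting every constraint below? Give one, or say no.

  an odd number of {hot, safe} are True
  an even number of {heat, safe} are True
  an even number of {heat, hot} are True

No satisfying assignment exists.

Adding constraints 1, 2, 3 mod 2: every variable appears an even number of times on the left, so the left side is 0.
But the right sides sum to 1 (mod 2). 0 ≠ 1 — the system is inconsistent.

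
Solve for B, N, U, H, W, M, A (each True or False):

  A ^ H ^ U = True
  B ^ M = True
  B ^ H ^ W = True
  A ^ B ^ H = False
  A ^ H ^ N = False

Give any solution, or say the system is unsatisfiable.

B = True, N = True, U = False, H = True, W = True, M = False, A = False

A ^ H ^ U = F ^ T ^ F = True ✓
B ^ M = T ^ F = True ✓
B ^ H ^ W = T ^ T ^ T = True ✓
A ^ B ^ H = F ^ T ^ T = False ✓
A ^ H ^ N = F ^ T ^ T = False ✓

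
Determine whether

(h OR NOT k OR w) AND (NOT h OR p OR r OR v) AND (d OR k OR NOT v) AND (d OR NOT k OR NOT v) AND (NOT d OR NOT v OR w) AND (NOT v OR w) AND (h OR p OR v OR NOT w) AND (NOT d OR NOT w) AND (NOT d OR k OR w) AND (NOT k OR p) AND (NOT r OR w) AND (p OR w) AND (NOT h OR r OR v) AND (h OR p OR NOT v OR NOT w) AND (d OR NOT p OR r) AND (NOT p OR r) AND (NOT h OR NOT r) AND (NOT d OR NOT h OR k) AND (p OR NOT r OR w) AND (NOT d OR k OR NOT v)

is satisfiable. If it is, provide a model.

d = False; p = True; r = True; h = False; v = False; w = True; k = True

Set d = False.
Set p = True.
  then (d OR NOT p OR r) forces r = True.
  then (NOT h OR NOT r) forces h = False.
  then (NOT r OR w) forces w = True.
Try v = True:
  (d OR k OR NOT v) forces k = True.
  clause (d OR NOT k OR NOT v) is falsified — backtrack.
So v = False.
Set k = True.
All clauses satisfied.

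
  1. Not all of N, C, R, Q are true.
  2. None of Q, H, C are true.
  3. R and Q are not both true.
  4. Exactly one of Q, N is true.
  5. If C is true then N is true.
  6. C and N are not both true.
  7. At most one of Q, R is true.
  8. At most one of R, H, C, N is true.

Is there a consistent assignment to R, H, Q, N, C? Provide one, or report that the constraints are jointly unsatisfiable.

R: False, H: False, Q: False, N: True, C: False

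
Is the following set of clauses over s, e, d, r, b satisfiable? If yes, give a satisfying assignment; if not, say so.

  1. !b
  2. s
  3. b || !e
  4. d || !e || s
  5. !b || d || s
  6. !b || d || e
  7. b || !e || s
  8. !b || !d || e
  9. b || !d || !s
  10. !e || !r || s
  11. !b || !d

s: True; e: False; d: False; r: True; b: False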